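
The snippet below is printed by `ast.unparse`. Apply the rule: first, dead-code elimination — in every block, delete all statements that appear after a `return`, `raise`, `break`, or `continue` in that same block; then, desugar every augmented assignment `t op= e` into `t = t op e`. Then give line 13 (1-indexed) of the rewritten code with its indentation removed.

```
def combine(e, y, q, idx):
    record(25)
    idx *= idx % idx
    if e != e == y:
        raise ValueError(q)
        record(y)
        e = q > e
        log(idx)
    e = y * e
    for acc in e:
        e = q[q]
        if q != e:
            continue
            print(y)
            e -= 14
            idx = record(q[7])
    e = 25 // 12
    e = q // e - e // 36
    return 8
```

Transformed code:
def combine(e, y, q, idx):
    record(25)
    idx = idx * (idx % idx)
    if e != e == y:
        raise ValueError(q)
    e = y * e
    for acc in e:
        e = q[q]
        if q != e:
            continue
    e = 25 // 12
    e = q // e - e // 36
    return 8

return 8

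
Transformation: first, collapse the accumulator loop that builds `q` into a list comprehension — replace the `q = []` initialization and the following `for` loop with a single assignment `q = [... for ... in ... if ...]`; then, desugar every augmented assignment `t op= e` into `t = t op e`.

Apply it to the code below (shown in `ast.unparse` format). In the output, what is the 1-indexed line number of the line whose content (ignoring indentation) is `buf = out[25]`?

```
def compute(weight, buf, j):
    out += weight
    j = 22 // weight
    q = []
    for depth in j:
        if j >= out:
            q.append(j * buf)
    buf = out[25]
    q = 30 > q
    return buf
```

Transformed code:
def compute(weight, buf, j):
    out = out + weight
    j = 22 // weight
    q = [j * buf for depth in j if j >= out]
    buf = out[25]
    q = 30 > q
    return buf

5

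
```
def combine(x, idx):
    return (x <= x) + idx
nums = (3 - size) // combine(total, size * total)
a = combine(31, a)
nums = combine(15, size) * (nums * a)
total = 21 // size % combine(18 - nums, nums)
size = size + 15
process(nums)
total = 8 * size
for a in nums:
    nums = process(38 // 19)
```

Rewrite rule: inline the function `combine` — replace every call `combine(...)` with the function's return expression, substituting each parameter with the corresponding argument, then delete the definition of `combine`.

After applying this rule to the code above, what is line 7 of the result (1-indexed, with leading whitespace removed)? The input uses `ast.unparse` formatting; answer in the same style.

total = 8 * size

Transformed code:
nums = (3 - size) // ((total <= total) + size * total)
a = (31 <= 31) + a
nums = ((15 <= 15) + size) * (nums * a)
total = 21 // size % ((18 - nums <= 18 - nums) + nums)
size = size + 15
process(nums)
total = 8 * size
for a in nums:
    nums = process(38 // 19)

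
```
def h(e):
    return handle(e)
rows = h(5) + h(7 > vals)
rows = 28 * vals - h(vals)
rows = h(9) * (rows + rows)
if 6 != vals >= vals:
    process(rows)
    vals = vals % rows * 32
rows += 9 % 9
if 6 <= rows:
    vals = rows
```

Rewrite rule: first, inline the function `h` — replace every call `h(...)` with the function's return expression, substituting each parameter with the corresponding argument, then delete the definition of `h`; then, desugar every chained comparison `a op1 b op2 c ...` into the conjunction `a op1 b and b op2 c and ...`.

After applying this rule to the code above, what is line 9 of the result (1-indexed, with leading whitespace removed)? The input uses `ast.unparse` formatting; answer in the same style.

vals = rows

Transformed code:
rows = handle(5) + handle(7 > vals)
rows = 28 * vals - handle(vals)
rows = handle(9) * (rows + rows)
if 6 != vals and vals >= vals:
    process(rows)
    vals = vals % rows * 32
rows += 9 % 9
if 6 <= rows:
    vals = rows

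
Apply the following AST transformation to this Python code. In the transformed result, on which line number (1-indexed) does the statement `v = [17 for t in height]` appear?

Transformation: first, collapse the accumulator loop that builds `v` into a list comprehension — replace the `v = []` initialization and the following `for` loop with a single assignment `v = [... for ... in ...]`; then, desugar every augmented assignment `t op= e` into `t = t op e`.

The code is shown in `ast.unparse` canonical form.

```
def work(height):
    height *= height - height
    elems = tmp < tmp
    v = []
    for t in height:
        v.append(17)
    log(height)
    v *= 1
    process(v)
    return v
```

Transformed code:
def work(height):
    height = height * (height - height)
    elems = tmp < tmp
    v = [17 for t in height]
    log(height)
    v = v * 1
    process(v)
    return v

4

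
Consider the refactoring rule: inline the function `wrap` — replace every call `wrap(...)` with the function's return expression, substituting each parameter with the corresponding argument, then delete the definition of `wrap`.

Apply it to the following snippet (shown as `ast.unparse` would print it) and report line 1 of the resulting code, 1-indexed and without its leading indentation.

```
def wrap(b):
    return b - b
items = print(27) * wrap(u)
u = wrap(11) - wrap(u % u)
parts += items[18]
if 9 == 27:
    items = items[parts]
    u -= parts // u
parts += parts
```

Transformed code:
items = print(27) * (u - u)
u = 11 - 11 - (u % u - u % u)
parts += items[18]
if 9 == 27:
    items = items[parts]
    u -= parts // u
parts += parts

items = print(27) * (u - u)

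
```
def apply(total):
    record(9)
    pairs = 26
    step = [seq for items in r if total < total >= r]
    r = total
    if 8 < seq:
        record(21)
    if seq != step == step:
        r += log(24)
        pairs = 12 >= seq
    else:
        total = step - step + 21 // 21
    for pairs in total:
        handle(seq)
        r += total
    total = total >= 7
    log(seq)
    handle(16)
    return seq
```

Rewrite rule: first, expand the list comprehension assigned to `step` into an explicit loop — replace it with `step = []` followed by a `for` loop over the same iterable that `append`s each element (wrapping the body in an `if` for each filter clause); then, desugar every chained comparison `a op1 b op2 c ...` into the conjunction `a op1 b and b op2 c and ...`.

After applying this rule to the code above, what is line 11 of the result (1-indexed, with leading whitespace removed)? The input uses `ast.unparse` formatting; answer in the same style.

if seq != step and step == step:

Transformed code:
def apply(total):
    record(9)
    pairs = 26
    step = []
    for items in r:
        if total < total and total >= r:
            step.append(seq)
    r = total
    if 8 < seq:
        record(21)
    if seq != step and step == step:
        r += log(24)
        pairs = 12 >= seq
    else:
        total = step - step + 21 // 21
    for pairs in total:
        handle(seq)
        r += total
    total = total >= 7
    log(seq)
    handle(16)
    return seq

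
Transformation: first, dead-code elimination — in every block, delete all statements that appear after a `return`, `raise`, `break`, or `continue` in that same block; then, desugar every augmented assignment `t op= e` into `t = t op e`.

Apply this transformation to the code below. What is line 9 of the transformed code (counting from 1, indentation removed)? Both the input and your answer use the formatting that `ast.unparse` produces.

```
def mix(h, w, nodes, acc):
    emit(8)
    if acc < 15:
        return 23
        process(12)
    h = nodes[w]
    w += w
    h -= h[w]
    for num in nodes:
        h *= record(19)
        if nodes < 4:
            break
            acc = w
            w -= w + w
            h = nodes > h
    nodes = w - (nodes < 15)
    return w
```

Transformed code:
def mix(h, w, nodes, acc):
    emit(8)
    if acc < 15:
        return 23
    h = nodes[w]
    w = w + w
    h = h - h[w]
    for num in nodes:
        h = h * record(19)
        if nodes < 4:
            break
    nodes = w - (nodes < 15)
    return w

h = h * record(19)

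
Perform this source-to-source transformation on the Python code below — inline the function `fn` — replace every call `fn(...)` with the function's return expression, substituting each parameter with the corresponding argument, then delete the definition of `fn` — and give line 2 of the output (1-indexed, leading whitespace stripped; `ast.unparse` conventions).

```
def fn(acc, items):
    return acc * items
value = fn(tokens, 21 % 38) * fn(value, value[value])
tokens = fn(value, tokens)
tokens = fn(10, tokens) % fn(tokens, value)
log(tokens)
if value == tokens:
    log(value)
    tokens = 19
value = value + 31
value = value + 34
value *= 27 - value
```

Transformed code:
value = tokens * (21 % 38) * (value * value[value])
tokens = value * tokens
tokens = 10 * tokens % (tokens * value)
log(tokens)
if value == tokens:
    log(value)
    tokens = 19
value = value + 31
value = value + 34
value *= 27 - value

tokens = value * tokens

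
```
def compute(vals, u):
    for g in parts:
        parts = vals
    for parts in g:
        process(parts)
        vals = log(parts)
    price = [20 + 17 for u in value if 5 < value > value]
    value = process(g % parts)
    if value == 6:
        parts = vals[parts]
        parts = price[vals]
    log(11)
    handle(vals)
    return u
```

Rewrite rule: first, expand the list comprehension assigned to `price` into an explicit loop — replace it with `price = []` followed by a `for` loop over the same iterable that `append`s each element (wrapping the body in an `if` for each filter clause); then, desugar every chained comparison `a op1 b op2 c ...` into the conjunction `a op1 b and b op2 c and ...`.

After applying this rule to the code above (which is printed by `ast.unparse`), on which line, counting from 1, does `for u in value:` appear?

Transformed code:
def compute(vals, u):
    for g in parts:
        parts = vals
    for parts in g:
        process(parts)
        vals = log(parts)
    price = []
    for u in value:
        if 5 < value and value > value:
            price.append(20 + 17)
    value = process(g % parts)
    if value == 6:
        parts = vals[parts]
        parts = price[vals]
    log(11)
    handle(vals)
    return u

8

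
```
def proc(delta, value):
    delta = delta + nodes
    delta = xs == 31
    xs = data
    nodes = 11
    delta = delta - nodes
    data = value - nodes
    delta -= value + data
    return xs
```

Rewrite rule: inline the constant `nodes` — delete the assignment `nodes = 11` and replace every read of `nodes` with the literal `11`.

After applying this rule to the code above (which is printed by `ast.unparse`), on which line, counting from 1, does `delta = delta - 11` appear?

Transformed code:
def proc(delta, value):
    delta = delta + 11
    delta = xs == 31
    xs = data
    delta = delta - 11
    data = value - 11
    delta -= value + data
    return xs

5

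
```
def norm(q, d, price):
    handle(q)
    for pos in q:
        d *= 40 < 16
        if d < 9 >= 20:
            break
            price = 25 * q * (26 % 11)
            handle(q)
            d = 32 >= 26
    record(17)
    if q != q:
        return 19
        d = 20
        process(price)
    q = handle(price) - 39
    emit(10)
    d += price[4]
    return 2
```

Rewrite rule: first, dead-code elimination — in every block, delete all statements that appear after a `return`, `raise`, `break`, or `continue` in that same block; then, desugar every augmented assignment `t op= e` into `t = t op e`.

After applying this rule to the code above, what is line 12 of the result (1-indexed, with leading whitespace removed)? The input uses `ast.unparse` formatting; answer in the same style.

Transformed code:
def norm(q, d, price):
    handle(q)
    for pos in q:
        d = d * (40 < 16)
        if d < 9 >= 20:
            break
    record(17)
    if q != q:
        return 19
    q = handle(price) - 39
    emit(10)
    d = d + price[4]
    return 2

d = d + price[4]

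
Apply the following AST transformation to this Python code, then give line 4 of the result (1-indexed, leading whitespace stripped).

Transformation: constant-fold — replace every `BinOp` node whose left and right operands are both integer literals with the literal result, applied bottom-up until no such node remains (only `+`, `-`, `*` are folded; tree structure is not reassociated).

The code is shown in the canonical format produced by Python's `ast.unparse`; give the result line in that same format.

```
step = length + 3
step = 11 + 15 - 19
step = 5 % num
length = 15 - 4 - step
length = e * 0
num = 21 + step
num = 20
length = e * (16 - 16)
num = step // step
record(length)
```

Transformed code:
step = length + 3
step = 7
step = 5 % num
length = 11 - step
length = e * 0
num = 21 + step
num = 20
length = e * 0
num = step // step
record(length)

length = 11 - step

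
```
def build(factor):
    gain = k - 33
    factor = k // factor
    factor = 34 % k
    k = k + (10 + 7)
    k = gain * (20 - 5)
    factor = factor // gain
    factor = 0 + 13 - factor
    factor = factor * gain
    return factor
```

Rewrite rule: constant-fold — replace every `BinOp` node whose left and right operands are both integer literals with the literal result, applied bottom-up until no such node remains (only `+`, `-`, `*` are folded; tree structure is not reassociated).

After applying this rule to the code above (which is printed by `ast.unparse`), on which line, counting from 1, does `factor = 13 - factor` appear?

Transformed code:
def build(factor):
    gain = k - 33
    factor = k // factor
    factor = 34 % k
    k = k + 17
    k = gain * 15
    factor = factor // gain
    factor = 13 - factor
    factor = factor * gain
    return factor

8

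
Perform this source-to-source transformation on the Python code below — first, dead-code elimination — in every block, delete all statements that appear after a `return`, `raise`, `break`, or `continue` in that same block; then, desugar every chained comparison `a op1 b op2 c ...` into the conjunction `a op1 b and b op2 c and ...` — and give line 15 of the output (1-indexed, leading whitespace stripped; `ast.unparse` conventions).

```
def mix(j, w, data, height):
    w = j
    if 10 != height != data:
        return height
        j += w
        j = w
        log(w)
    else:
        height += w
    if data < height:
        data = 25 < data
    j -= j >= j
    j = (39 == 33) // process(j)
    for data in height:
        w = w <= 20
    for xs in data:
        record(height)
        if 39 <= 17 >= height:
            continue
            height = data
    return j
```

Transformed code:
def mix(j, w, data, height):
    w = j
    if 10 != height and height != data:
        return height
    else:
        height += w
    if data < height:
        data = 25 < data
    j -= j >= j
    j = (39 == 33) // process(j)
    for data in height:
        w = w <= 20
    for xs in data:
        record(height)
        if 39 <= 17 and 17 >= height:
            continue
    return j

if 39 <= 17 and 17 >= height:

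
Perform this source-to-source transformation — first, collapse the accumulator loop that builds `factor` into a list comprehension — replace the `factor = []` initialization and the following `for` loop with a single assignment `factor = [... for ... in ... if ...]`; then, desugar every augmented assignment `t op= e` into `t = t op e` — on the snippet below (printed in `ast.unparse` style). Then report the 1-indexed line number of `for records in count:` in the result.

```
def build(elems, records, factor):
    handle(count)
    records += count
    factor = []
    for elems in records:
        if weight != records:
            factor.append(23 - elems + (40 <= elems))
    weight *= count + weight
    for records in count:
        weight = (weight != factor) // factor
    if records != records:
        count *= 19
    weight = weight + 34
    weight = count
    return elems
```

Transformed code:
def build(elems, records, factor):
    handle(count)
    records = records + count
    factor = [23 - elems + (40 <= elems) for elems in records if weight != records]
    weight = weight * (count + weight)
    for records in count:
        weight = (weight != factor) // factor
    if records != records:
        count = count * 19
    weight = weight + 34
    weight = count
    return elems

6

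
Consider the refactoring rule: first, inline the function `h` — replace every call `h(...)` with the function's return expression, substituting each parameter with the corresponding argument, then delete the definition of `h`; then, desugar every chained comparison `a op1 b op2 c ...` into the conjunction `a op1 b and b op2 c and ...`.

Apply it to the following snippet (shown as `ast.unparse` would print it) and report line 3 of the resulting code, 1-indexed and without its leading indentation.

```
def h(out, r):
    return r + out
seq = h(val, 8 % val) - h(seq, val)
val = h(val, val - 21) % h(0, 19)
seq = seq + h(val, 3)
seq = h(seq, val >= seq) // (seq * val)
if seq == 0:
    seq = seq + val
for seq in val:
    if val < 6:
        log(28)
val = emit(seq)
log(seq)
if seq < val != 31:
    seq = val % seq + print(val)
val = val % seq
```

seq = seq + (3 + val)

Transformed code:
seq = 8 % val + val - (val + seq)
val = (val - 21 + val) % (19 + 0)
seq = seq + (3 + val)
seq = ((val >= seq) + seq) // (seq * val)
if seq == 0:
    seq = seq + val
for seq in val:
    if val < 6:
        log(28)
val = emit(seq)
log(seq)
if seq < val and val != 31:
    seq = val % seq + print(val)
val = val % seq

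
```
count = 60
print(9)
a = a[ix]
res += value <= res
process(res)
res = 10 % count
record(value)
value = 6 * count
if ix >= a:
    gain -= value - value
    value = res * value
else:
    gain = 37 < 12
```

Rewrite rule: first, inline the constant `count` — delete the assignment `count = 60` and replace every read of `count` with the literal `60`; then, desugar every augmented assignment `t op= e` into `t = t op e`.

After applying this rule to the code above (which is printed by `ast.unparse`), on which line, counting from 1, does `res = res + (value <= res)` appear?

Transformed code:
print(9)
a = a[ix]
res = res + (value <= res)
process(res)
res = 10 % 60
record(value)
value = 6 * 60
if ix >= a:
    gain = gain - (value - value)
    value = res * value
else:
    gain = 37 < 12

3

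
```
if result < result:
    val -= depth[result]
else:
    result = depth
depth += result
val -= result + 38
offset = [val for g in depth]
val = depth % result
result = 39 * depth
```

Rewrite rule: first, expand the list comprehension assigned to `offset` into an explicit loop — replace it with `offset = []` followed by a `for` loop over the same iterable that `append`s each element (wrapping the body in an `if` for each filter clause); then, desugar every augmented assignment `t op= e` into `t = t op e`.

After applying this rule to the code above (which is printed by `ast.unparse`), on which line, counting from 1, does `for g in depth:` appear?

Transformed code:
if result < result:
    val = val - depth[result]
else:
    result = depth
depth = depth + result
val = val - (result + 38)
offset = []
for g in depth:
    offset.append(val)
val = depth % result
result = 39 * depth

8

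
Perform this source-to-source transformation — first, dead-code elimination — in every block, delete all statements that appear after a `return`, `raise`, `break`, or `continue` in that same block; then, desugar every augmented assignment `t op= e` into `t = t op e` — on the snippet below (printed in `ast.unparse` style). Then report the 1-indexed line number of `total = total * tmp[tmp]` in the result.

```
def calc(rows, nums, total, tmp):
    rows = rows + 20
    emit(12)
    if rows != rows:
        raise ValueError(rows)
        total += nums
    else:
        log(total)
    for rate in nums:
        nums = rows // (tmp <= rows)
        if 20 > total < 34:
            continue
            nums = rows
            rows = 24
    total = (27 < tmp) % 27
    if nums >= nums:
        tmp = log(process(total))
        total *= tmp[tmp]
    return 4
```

Transformed code:
def calc(rows, nums, total, tmp):
    rows = rows + 20
    emit(12)
    if rows != rows:
        raise ValueError(rows)
    else:
        log(total)
    for rate in nums:
        nums = rows // (tmp <= rows)
        if 20 > total < 34:
            continue
    total = (27 < tmp) % 27
    if nums >= nums:
        tmp = log(process(total))
        total = total * tmp[tmp]
    return 4

15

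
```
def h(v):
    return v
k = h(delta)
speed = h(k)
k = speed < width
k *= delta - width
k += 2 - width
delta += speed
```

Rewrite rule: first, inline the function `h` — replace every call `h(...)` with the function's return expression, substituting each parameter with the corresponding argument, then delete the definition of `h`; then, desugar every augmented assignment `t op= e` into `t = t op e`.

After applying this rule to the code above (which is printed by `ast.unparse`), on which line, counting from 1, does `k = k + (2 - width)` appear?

5

Transformed code:
k = delta
speed = k
k = speed < width
k = k * (delta - width)
k = k + (2 - width)
delta = delta + speed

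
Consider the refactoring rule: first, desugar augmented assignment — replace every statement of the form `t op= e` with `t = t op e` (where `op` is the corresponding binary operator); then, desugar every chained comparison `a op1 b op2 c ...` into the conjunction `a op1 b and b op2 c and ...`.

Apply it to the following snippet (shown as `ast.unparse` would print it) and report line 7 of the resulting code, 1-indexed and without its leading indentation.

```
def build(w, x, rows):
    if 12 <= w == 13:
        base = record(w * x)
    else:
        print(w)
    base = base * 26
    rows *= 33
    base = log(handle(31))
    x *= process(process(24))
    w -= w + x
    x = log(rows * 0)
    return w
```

Transformed code:
def build(w, x, rows):
    if 12 <= w and w == 13:
        base = record(w * x)
    else:
        print(w)
    base = base * 26
    rows = rows * 33
    base = log(handle(31))
    x = x * process(process(24))
    w = w - (w + x)
    x = log(rows * 0)
    return w

rows = rows * 33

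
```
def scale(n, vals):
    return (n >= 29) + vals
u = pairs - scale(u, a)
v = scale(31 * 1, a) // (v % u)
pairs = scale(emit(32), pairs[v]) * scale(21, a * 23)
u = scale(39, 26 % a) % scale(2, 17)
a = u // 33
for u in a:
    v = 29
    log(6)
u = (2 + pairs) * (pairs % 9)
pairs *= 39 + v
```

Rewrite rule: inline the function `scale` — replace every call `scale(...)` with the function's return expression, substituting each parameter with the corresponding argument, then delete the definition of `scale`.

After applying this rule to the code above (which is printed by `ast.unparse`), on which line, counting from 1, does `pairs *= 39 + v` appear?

10

Transformed code:
u = pairs - ((u >= 29) + a)
v = ((31 * 1 >= 29) + a) // (v % u)
pairs = ((emit(32) >= 29) + pairs[v]) * ((21 >= 29) + a * 23)
u = ((39 >= 29) + 26 % a) % ((2 >= 29) + 17)
a = u // 33
for u in a:
    v = 29
    log(6)
u = (2 + pairs) * (pairs % 9)
pairs *= 39 + v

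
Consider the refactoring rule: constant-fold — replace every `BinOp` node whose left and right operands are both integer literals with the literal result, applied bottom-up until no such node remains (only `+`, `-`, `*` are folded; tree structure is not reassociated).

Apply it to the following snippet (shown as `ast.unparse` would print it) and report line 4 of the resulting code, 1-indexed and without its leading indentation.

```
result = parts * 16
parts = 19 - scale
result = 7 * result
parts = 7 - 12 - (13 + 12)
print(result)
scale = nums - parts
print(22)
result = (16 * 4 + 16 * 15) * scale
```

parts = -30

Transformed code:
result = parts * 16
parts = 19 - scale
result = 7 * result
parts = -30
print(result)
scale = nums - parts
print(22)
result = 304 * scale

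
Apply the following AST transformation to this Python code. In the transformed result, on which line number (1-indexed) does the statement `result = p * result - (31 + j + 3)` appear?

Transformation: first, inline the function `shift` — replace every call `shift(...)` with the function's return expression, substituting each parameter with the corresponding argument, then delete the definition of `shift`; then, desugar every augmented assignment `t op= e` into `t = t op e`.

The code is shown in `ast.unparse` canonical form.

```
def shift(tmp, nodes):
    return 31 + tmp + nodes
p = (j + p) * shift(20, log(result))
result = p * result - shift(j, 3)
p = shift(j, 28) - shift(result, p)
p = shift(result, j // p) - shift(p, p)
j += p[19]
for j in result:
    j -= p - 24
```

Transformed code:
p = (j + p) * (31 + 20 + log(result))
result = p * result - (31 + j + 3)
p = 31 + j + 28 - (31 + result + p)
p = 31 + result + j // p - (31 + p + p)
j = j + p[19]
for j in result:
    j = j - (p - 24)

2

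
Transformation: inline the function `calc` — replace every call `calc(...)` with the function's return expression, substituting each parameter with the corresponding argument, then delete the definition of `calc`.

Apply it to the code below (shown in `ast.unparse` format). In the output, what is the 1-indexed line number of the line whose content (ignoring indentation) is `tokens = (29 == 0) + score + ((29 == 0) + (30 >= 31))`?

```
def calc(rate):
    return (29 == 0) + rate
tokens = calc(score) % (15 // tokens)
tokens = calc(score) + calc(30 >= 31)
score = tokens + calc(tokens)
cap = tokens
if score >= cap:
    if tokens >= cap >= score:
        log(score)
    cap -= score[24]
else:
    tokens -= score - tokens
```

Transformed code:
tokens = ((29 == 0) + score) % (15 // tokens)
tokens = (29 == 0) + score + ((29 == 0) + (30 >= 31))
score = tokens + ((29 == 0) + tokens)
cap = tokens
if score >= cap:
    if tokens >= cap >= score:
        log(score)
    cap -= score[24]
else:
    tokens -= score - tokens

2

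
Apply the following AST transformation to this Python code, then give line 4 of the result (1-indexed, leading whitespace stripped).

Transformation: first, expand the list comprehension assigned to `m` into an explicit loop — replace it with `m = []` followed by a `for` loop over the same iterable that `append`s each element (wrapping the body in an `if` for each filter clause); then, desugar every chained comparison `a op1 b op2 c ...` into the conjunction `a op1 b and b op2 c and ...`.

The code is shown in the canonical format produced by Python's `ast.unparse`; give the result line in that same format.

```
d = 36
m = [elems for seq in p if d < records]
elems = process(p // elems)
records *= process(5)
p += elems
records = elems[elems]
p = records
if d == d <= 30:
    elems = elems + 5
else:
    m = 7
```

Transformed code:
d = 36
m = []
for seq in p:
    if d < records:
        m.append(elems)
elems = process(p // elems)
records *= process(5)
p += elems
records = elems[elems]
p = records
if d == d and d <= 30:
    elems = elems + 5
else:
    m = 7

if d < records:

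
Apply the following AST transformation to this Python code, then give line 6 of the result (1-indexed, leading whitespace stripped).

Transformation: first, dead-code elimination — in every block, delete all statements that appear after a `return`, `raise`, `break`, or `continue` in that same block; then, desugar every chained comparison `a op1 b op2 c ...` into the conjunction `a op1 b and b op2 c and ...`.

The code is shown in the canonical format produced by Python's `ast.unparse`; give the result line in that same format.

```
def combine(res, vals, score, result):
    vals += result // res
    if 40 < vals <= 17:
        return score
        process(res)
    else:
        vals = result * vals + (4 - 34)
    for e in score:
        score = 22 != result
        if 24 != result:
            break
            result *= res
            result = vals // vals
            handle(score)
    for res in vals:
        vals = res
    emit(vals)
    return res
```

Transformed code:
def combine(res, vals, score, result):
    vals += result // res
    if 40 < vals and vals <= 17:
        return score
    else:
        vals = result * vals + (4 - 34)
    for e in score:
        score = 22 != result
        if 24 != result:
            break
    for res in vals:
        vals = res
    emit(vals)
    return res

vals = result * vals + (4 - 34)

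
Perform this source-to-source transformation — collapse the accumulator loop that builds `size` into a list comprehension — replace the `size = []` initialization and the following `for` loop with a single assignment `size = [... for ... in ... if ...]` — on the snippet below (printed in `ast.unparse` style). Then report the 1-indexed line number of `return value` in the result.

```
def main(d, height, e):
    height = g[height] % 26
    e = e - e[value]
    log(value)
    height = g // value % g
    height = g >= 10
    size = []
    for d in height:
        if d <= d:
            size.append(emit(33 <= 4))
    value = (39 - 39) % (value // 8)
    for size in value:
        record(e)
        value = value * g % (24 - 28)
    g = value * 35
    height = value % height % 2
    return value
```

Transformed code:
def main(d, height, e):
    height = g[height] % 26
    e = e - e[value]
    log(value)
    height = g // value % g
    height = g >= 10
    size = [emit(33 <= 4) for d in height if d <= d]
    value = (39 - 39) % (value // 8)
    for size in value:
        record(e)
        value = value * g % (24 - 28)
    g = value * 35
    height = value % height % 2
    return value

14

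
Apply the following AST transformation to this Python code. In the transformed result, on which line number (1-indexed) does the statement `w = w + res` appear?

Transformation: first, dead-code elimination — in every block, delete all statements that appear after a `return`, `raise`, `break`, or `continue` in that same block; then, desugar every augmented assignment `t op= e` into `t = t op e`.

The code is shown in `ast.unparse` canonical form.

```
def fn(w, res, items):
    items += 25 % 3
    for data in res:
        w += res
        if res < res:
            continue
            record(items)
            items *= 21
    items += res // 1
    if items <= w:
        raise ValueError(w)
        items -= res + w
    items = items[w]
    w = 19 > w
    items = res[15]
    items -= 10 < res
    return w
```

Transformed code:
def fn(w, res, items):
    items = items + 25 % 3
    for data in res:
        w = w + res
        if res < res:
            continue
    items = items + res // 1
    if items <= w:
        raise ValueError(w)
    items = items[w]
    w = 19 > w
    items = res[15]
    items = items - (10 < res)
    return w

4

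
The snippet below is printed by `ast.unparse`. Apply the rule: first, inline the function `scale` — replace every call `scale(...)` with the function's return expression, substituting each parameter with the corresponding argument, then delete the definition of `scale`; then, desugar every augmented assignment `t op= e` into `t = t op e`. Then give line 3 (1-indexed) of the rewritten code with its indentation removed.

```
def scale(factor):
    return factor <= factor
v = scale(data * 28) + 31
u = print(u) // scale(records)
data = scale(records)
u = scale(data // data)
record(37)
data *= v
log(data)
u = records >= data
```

data = records <= records

Transformed code:
v = (data * 28 <= data * 28) + 31
u = print(u) // (records <= records)
data = records <= records
u = data // data <= data // data
record(37)
data = data * v
log(data)
u = records >= data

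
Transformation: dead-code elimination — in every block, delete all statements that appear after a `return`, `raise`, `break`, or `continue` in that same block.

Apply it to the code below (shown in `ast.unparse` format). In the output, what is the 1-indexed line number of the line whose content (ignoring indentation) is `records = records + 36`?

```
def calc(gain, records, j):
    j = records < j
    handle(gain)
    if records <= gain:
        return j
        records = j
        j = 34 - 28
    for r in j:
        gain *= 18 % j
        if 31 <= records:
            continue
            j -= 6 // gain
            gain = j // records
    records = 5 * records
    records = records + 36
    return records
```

11

Transformed code:
def calc(gain, records, j):
    j = records < j
    handle(gain)
    if records <= gain:
        return j
    for r in j:
        gain *= 18 % j
        if 31 <= records:
            continue
    records = 5 * records
    records = records + 36
    return records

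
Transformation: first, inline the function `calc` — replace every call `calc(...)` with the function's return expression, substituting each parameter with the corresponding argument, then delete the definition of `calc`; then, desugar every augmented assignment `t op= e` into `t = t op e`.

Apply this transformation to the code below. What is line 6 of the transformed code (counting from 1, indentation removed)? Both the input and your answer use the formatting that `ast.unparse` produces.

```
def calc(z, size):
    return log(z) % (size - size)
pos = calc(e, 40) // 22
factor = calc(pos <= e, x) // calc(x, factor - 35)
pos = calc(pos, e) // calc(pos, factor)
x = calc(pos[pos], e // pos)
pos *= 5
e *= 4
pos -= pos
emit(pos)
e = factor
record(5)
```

e = e * 4

Transformed code:
pos = log(e) % (40 - 40) // 22
factor = log(pos <= e) % (x - x) // (log(x) % (factor - 35 - (factor - 35)))
pos = log(pos) % (e - e) // (log(pos) % (factor - factor))
x = log(pos[pos]) % (e // pos - e // pos)
pos = pos * 5
e = e * 4
pos = pos - pos
emit(pos)
e = factor
record(5)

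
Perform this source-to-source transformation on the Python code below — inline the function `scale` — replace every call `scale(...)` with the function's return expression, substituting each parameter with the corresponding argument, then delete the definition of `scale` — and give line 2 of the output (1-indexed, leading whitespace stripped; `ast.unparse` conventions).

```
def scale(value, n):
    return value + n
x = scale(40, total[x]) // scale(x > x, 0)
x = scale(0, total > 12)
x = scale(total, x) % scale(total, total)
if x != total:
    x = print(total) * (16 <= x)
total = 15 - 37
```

Transformed code:
x = (40 + total[x]) // ((x > x) + 0)
x = 0 + (total > 12)
x = (total + x) % (total + total)
if x != total:
    x = print(total) * (16 <= x)
total = 15 - 37

x = 0 + (total > 12)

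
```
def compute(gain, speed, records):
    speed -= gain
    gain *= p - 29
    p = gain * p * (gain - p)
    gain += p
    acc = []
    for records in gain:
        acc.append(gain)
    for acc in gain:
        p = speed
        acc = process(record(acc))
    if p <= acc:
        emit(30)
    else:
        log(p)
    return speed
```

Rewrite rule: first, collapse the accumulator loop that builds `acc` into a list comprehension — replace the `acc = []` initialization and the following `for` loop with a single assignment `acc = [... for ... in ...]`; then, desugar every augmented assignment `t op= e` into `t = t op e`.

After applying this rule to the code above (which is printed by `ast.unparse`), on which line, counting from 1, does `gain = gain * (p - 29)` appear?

Transformed code:
def compute(gain, speed, records):
    speed = speed - gain
    gain = gain * (p - 29)
    p = gain * p * (gain - p)
    gain = gain + p
    acc = [gain for records in gain]
    for acc in gain:
        p = speed
        acc = process(record(acc))
    if p <= acc:
        emit(30)
    else:
        log(p)
    return speed

3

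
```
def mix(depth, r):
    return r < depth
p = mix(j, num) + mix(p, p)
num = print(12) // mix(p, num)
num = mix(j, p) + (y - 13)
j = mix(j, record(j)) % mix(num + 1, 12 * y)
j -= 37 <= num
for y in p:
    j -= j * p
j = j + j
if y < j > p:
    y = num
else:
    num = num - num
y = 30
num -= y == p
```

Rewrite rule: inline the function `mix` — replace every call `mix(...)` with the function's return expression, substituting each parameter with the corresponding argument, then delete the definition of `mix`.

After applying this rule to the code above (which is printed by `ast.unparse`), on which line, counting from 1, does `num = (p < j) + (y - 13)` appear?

3

Transformed code:
p = (num < j) + (p < p)
num = print(12) // (num < p)
num = (p < j) + (y - 13)
j = (record(j) < j) % (12 * y < num + 1)
j -= 37 <= num
for y in p:
    j -= j * p
j = j + j
if y < j > p:
    y = num
else:
    num = num - num
y = 30
num -= y == p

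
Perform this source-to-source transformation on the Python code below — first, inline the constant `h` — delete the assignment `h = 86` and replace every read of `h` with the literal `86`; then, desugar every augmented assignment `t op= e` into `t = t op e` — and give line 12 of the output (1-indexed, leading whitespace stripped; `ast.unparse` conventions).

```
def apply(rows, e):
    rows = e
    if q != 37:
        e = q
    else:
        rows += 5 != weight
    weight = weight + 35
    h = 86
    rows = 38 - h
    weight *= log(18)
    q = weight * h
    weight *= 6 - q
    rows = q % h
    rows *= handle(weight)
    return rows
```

rows = q % 86

Transformed code:
def apply(rows, e):
    rows = e
    if q != 37:
        e = q
    else:
        rows = rows + (5 != weight)
    weight = weight + 35
    rows = 38 - 86
    weight = weight * log(18)
    q = weight * 86
    weight = weight * (6 - q)
    rows = q % 86
    rows = rows * handle(weight)
    return rows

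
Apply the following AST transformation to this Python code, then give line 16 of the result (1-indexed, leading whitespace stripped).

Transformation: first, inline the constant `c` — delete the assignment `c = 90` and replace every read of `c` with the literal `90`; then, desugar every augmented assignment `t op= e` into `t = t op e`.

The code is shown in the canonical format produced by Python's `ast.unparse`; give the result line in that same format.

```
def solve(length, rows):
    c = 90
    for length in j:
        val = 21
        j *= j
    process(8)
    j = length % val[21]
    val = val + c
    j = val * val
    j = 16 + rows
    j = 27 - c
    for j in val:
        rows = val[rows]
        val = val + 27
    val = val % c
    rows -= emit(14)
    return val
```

return val

Transformed code:
def solve(length, rows):
    for length in j:
        val = 21
        j = j * j
    process(8)
    j = length % val[21]
    val = val + 90
    j = val * val
    j = 16 + rows
    j = 27 - 90
    for j in val:
        rows = val[rows]
        val = val + 27
    val = val % 90
    rows = rows - emit(14)
    return val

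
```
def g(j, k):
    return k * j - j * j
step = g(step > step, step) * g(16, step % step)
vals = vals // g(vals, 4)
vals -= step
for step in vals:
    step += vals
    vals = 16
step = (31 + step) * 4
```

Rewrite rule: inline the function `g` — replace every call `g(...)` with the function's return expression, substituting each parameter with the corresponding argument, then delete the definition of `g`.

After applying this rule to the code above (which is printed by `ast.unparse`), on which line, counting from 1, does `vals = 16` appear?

6

Transformed code:
step = (step * (step > step) - (step > step) * (step > step)) * (step % step * 16 - 16 * 16)
vals = vals // (4 * vals - vals * vals)
vals -= step
for step in vals:
    step += vals
    vals = 16
step = (31 + step) * 4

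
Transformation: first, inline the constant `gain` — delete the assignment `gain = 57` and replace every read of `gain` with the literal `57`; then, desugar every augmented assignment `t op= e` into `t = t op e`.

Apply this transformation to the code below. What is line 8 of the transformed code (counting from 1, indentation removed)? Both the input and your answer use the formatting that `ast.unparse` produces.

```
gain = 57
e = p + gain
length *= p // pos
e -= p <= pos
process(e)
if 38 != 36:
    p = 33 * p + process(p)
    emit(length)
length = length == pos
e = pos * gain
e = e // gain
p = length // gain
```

Transformed code:
e = p + 57
length = length * (p // pos)
e = e - (p <= pos)
process(e)
if 38 != 36:
    p = 33 * p + process(p)
    emit(length)
length = length == pos
e = pos * 57
e = e // 57
p = length // 57

length = length == pos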